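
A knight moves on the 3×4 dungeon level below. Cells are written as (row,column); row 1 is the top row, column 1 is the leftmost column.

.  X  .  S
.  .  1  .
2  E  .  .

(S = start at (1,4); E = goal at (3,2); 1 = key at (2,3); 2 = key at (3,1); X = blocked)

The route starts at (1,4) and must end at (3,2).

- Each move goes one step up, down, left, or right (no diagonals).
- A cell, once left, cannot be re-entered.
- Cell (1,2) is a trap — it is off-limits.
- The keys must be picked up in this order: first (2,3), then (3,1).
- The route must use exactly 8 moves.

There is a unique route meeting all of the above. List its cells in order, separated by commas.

The waypoints must appear in the order (2,3), (3,1), with no cell reused.
Route from (1,4): 2× down (reaching (3,4)), left to (3,3), up to (2,3), 2× left (reaching (2,1)), down to (3,1), right to (3,2) — 8 moves in all.
Check: order respected (1 at step 4, 2 at step 7); 8 moves as required.

(1,4), (2,4), (3,4), (3,3), (2,3), (2,2), (2,1), (3,1), (3,2)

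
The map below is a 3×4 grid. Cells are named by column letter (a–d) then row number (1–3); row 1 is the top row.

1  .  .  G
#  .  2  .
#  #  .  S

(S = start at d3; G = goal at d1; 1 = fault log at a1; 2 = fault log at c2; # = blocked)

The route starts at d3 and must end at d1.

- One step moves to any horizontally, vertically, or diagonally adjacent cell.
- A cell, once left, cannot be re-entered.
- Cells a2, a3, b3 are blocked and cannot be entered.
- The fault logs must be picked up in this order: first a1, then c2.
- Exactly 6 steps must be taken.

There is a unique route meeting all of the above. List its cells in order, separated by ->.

The waypoints must appear in the order a1, c2, with no cell reused.
Route from d3: left 1 to c3, up-left 2 to a1, right 1 to b1, down-right 1 to c2, up-right 1 to d1 — 6 moves in all.
Check: order respected (1 at step 3, 2 at step 5); 6 moves as required.

d3 -> c3 -> b2 -> a1 -> b1 -> c2 -> d1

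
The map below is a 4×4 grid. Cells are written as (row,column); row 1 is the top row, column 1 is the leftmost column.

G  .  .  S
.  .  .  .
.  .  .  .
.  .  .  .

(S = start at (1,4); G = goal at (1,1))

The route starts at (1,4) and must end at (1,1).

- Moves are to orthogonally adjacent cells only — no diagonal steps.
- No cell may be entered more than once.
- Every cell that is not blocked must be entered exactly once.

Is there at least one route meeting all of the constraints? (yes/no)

yes

One route that works: (1,4) → (2,4) → (3,4) → (4,4) → (4,3) → (3,3) → (2,3) → (1,3) → (1,2) → (2,2) → (3,2) → (4,2) → (4,1) → (3,1) → (2,1) → (1,1).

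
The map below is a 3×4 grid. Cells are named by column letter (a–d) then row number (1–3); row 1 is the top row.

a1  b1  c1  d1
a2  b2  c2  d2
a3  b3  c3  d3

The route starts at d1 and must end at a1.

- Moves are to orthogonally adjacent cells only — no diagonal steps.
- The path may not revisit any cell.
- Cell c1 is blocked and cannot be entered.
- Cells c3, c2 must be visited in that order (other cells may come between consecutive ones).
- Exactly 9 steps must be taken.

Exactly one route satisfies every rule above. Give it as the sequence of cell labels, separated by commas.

The waypoints must appear in the order c3, c2, with no cell reused.
Route from d1: 2× down (reaching d3), left to c3, up to c2, left to b2, down to b3, left to a3, 2× up (reaching a1) — 9 moves in all.
Check: order respected (c3 at step 3, c2 at step 4); 9 moves as required.

d1, d2, d3, c3, c2, b2, b3, a3, a2, a1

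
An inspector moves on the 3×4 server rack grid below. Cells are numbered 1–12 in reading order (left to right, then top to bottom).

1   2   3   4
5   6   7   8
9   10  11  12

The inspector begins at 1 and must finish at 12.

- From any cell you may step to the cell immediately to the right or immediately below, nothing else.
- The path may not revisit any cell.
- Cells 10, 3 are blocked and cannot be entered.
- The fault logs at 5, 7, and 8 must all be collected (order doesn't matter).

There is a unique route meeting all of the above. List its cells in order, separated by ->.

Moves only go right or down, so the column and row indices never decrease.
Route from 1: down to 5, 3× right (reaching 8), down to 12 — 5 moves in all.
Check: all required cells visited.

1 -> 5 -> 6 -> 7 -> 8 -> 12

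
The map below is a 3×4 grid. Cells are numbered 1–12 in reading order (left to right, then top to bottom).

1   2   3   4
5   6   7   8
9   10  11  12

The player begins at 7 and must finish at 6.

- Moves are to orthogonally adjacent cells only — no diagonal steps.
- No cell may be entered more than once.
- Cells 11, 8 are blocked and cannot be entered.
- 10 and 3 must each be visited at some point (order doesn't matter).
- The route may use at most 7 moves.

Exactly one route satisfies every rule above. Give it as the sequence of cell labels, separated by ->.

7 -> 3 -> 2 -> 1 -> 5 -> 9 -> 10 -> 6

The 7-move cap with required stops at 10, 3 leaves no slack for detours.
Route from 7: up 1 to 3, left 2 to 1, down 2 to 9, right 1 to 10, up 1 to 6 — 7 moves in all.
Check: all required cells visited; 7 ≤ 7 moves.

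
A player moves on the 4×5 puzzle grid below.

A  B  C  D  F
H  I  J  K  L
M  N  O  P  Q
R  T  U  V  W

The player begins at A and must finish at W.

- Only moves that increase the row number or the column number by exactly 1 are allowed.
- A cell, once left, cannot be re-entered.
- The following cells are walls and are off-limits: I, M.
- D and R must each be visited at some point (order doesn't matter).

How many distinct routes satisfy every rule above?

A right/down-only route from A to W makes exactly 3 down-moves and 4 right-moves in some order.
With no other constraints that would be C(7,3) = 35 routes.
R is below but to the left of D: going D → R would need a leftward move and R → D an upward move, so no right/down-only route can visit both required cells.
No route satisfies every constraint, so the count is 0.

0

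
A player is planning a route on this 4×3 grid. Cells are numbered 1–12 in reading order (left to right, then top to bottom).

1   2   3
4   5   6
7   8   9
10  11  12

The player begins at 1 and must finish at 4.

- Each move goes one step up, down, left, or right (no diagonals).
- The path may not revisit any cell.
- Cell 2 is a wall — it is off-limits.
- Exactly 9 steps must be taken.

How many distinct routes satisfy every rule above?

0

Need simple routes of exactly 9 moves from 1 to 4 (Manhattan distance 1, so 4 moves are spent on a detour and 4 undoing it).
No route satisfies every constraint, so the count is 0.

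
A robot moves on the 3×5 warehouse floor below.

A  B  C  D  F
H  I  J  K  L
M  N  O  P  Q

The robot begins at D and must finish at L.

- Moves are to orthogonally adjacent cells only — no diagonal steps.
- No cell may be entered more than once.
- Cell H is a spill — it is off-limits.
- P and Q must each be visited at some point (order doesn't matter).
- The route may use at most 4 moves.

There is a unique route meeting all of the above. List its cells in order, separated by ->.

D -> K -> P -> Q -> L

The budget equals the shortest possible length, so every move has to be on a shortest route through the required cells.
Route from D: 2× down (reaching P), right to Q, up to L — 4 moves in all.
Check: all required cells visited; 4 ≤ 4 moves.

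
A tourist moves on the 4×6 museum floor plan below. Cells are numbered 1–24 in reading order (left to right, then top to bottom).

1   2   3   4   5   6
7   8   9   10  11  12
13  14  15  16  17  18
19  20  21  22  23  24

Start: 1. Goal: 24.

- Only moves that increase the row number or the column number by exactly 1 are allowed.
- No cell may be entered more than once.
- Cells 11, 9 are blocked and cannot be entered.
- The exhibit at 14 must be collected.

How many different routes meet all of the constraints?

15

A right/down-only route from 1 to 24 makes exactly 3 down-moves and 5 right-moves in some order.
With no other constraints that would be C(8,3) = 56 routes.
Split at 14 and multiply the segment counts (each segment already excludes blocked cells): 1→14: 3; 14→24: 5; product = 15.
That gives 15 routes.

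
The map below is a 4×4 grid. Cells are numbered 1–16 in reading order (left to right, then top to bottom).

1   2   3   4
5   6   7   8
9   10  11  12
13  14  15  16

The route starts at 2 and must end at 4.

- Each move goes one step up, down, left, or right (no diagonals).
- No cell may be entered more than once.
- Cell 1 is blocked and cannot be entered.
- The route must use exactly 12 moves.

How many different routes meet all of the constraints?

Need simple routes of exactly 12 moves from 2 to 4 (Manhattan distance 2, so 5 moves are spent on a detour and 5 undoing it).
Branch systematically from the start, pruning whenever the remaining move budget drops below the Manhattan distance to 4 or differs from it in parity. Grouping the completions by first move — via 6: 16; via 3: 9 — and summing: 16 + 9 = 25.
That gives 25 routes.

25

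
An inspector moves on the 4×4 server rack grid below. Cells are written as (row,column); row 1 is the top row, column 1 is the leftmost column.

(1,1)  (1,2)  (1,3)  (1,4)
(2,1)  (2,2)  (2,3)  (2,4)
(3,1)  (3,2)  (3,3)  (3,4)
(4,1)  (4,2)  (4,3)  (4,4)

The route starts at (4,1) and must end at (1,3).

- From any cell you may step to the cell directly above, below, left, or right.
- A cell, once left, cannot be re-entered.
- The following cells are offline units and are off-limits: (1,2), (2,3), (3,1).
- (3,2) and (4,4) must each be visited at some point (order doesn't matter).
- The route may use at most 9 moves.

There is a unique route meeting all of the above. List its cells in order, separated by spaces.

(4,1) (4,2) (3,2) (3,3) (4,3) (4,4) (3,4) (2,4) (1,4) (1,3)

The budget equals the shortest possible length, so every move has to be on a shortest route through the required cells.
Route from (4,1): right 1 to (4,2), up 1 to (3,2), right 1 to (3,3), down 1 to (4,3), right 1 to (4,4), up 3 to (1,4), left 1 to (1,3) — 9 moves in all.
Check: all required cells visited; 9 ≤ 9 moves.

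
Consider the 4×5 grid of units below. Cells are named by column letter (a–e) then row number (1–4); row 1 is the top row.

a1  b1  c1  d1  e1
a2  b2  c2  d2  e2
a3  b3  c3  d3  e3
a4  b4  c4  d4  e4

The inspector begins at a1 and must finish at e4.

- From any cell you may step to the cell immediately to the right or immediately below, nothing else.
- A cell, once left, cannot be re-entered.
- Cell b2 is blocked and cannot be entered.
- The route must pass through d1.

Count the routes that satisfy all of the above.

4

A right/down-only route from a1 to e4 makes exactly 3 down-moves and 4 right-moves in some order.
With no other constraints that would be C(7,3) = 35 routes.
Split at d1 and multiply the segment counts (each segment already excludes blocked cells): a1→d1: 1; d1→e4: 4; product = 4.
That gives 4 routes.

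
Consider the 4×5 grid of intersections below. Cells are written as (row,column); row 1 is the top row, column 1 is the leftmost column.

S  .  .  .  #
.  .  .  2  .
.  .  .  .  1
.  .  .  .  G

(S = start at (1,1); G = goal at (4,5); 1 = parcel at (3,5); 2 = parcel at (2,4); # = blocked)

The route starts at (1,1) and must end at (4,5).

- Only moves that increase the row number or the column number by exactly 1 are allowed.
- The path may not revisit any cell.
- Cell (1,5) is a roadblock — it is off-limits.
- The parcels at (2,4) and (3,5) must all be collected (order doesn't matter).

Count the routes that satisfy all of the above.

A right/down-only route from (1,1) to (4,5) makes exactly 3 down-moves and 4 right-moves in some order.
With no other constraints that would be C(7,3) = 35 routes.
A monotone route can only reach the required cells in the order (2,4), (3,5), so split there and multiply the segment counts (each segment already excludes blocked cells): (1,1)→(2,4): 4; (2,4)→(3,5): 2; (3,5)→(4,5): 1; product = 8.
That gives 8 routes.

8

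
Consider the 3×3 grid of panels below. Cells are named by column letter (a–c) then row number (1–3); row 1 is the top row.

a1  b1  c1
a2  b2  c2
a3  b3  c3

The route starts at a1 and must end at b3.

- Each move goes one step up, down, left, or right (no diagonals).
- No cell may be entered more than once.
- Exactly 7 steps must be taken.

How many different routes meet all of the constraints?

2

Need simple routes of exactly 7 moves from a1 to b3 (Manhattan distance 3, so 2 moves are spent on a detour and 2 undoing it).
Enumerating: a1 a2 b2 b1 c1 c2 c3 b3 | a1 b1 c1 c2 b2 a2 a3 b3.
That gives 2 routes.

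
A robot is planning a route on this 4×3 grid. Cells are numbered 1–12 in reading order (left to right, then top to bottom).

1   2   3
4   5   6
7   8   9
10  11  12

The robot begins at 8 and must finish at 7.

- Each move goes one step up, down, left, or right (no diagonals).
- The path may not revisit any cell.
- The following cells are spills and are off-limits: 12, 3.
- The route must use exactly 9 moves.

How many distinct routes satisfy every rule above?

Need simple routes of exactly 9 moves from 8 to 7 (Manhattan distance 1, so 4 moves are spent on a detour and 4 undoing it).
No route satisfies every constraint, so the count is 0.

0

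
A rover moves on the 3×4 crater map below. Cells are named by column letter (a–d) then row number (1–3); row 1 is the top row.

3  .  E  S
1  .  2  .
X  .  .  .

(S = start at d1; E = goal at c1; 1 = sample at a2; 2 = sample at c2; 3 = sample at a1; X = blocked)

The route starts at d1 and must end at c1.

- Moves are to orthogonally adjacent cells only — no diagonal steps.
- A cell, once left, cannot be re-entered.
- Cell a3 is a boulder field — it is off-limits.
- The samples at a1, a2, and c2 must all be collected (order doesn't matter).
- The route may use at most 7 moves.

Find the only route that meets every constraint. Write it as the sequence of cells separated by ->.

The 7-move cap with required stops at a1, a2, c2 leaves no slack for detours.
Route from d1: down to d2, 3× left (reaching a2), up to a1, 2× right (reaching c1) — 7 moves in all.
Check: all required cells visited; 7 ≤ 7 moves.

d1 -> d2 -> c2 -> b2 -> a2 -> a1 -> b1 -> c1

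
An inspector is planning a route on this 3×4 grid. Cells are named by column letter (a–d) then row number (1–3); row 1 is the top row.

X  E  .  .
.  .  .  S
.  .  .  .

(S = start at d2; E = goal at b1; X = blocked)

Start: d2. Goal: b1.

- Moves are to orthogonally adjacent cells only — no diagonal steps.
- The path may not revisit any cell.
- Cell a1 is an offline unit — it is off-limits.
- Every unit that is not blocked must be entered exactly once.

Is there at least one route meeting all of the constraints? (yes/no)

Colour the cells like a checkerboard: each orthogonal step flips colour, so a Hamiltonian route alternates colours. Here there are 5 cells of one colour and 6 of the other, with start on the opposite colour to the goal — the counts and endpoints can't be arranged into an alternating sequence of length 11, so no Hamiltonian route exists.

no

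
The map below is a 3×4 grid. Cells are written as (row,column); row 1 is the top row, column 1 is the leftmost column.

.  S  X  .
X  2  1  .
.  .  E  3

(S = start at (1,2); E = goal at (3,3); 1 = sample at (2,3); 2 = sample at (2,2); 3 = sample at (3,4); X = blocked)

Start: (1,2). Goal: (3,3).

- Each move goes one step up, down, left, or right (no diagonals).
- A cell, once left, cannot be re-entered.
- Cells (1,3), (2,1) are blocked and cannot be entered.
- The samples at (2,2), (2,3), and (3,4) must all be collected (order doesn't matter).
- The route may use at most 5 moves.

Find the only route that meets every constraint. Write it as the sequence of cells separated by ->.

(1,2) -> (2,2) -> (2,3) -> (2,4) -> (3,4) -> (3,3)

Any route must reach (2,2), (2,3), and (3,4) and still end at (3,3) within 5 moves, so the order of the required stops is forced.
Route from (1,2): down to (2,2), 2× right (reaching (2,4)), down to (3,4), left to (3,3) — 5 moves in all.
Check: all required cells visited; 5 ≤ 5 moves.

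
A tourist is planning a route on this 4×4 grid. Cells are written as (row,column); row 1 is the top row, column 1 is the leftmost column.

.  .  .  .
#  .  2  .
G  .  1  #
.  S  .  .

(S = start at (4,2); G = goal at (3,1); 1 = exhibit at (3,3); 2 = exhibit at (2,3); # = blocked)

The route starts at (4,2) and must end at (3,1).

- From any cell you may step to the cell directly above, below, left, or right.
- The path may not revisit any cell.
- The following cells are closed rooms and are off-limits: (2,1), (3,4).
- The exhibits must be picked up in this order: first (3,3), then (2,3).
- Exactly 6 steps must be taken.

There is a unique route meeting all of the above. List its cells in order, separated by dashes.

(4,2) - (4,3) - (3,3) - (2,3) - (2,2) - (3,2) - (3,1)

The waypoints must appear in the order (3,3), (2,3), with no cell reused.
Route from (4,2): right 1 to (4,3), up 2 to (2,3), left 1 to (2,2), down 1 to (3,2), left 1 to (3,1) — 6 moves in all.
Check: order respected (1 at step 2, 2 at step 3); 6 moves as required.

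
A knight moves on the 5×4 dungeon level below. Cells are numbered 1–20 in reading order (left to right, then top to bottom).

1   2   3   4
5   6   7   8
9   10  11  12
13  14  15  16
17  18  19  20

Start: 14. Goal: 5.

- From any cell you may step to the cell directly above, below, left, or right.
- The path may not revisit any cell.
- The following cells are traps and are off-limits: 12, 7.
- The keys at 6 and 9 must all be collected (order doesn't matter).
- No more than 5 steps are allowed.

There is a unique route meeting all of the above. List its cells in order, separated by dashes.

14 - 13 - 9 - 10 - 6 - 5

The 5-move cap with required stops at 6, 9 leaves no slack for detours.
Route from 14: left 1 to 13, up 1 to 9, right 1 to 10, up 1 to 6, left 1 to 5 — 5 moves in all.
Check: all required cells visited; 5 ≤ 5 moves.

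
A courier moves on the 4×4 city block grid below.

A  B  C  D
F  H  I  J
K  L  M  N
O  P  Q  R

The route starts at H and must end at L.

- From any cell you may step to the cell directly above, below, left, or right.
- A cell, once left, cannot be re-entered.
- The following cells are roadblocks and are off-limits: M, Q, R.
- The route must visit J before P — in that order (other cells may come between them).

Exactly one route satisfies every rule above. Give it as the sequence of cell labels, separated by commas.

H, I, J, D, C, B, A, F, K, O, P, L

The waypoints must appear in the order J, P, with no cell reused.
Route from H: 2× right (reaching J), up to D, 3× left (reaching A), 3× down (reaching O), right to P, up to L — 11 moves in all.
Check: order respected (J at step 2, P at step 10).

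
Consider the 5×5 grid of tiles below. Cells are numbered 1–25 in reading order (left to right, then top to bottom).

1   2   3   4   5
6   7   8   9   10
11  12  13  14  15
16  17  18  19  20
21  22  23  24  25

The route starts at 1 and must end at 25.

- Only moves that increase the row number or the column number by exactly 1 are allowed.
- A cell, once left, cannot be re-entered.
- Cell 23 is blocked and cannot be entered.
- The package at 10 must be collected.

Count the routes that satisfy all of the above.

A right/down-only route from 1 to 25 makes exactly 4 down-moves and 4 right-moves in some order.
With no other constraints that would be C(8,4) = 70 routes.
Split at 10 and multiply the segment counts (each segment already excludes blocked cells): 1→10: 5; 10→25: 1; product = 5.
That gives 5 routes.

5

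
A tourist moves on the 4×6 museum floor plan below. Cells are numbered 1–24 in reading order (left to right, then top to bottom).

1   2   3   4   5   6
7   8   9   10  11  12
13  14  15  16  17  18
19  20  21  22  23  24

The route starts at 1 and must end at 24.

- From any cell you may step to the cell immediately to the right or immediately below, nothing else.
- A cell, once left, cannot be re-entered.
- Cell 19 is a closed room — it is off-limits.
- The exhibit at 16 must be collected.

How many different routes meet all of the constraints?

30

A right/down-only route from 1 to 24 makes exactly 3 down-moves and 5 right-moves in some order.
With no other constraints that would be C(8,3) = 56 routes.
Split at 16 and multiply the segment counts (each segment already excludes blocked cells): 1→16: 10; 16→24: 3; product = 30.
That gives 30 routes.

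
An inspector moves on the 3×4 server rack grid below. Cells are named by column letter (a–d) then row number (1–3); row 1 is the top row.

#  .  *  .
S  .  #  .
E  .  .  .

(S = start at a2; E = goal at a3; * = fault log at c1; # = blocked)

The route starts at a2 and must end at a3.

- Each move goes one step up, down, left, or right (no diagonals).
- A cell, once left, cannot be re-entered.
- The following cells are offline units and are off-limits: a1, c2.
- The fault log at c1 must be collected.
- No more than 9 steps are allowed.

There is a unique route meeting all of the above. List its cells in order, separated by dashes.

The 9-move cap with required stops at c1 leaves no slack for detours.
Route from a2: right 1 to b2, up 1 to b1, right 2 to d1, down 2 to d3, left 3 to a3 — 9 moves in all.
Check: all required cells visited; 9 ≤ 9 moves.

a2 - b2 - b1 - c1 - d1 - d2 - d3 - c3 - b3 - a3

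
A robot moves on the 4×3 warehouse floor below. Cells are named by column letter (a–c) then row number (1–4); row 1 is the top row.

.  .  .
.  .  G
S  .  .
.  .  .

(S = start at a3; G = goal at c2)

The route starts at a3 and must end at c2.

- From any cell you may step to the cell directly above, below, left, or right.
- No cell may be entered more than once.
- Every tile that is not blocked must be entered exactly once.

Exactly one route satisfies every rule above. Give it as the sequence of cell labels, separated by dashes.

Need to visit all 12 open cells exactly once, starting at a3 and ending at c2.
Cell a4 has only two open neighbours (a3 and b4), so the path must pass straight through it: one of those is the cell it's entered from and the other is where it exits.
Route from a3: down 1 to a4, right 2 to c4, up 1 to c3, left 1 to b3, up 1 to b2, left 1 to a2, up 1 to a1, right 2 to c1, down 1 to c2 — 11 moves in all.
Check: all 12 open cells covered.

a3 - a4 - b4 - c4 - c3 - b3 - b2 - a2 - a1 - b1 - c1 - c2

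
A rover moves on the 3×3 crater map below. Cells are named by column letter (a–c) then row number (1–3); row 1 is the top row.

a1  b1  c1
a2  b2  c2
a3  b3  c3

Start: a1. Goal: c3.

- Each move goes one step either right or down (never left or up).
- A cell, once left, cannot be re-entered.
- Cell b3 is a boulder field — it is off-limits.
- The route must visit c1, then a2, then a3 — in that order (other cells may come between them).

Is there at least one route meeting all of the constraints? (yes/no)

a2 lies to the left of c1, so going from c1 to a2 would need a leftward move — but moves only go right/down, so c1 cannot be visited before a2.

no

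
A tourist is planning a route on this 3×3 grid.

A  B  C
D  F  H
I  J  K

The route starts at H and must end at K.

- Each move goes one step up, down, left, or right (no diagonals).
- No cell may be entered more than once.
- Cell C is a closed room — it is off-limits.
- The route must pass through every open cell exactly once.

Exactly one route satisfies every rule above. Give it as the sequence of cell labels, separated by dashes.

Need to visit all 8 open cells exactly once, starting at H and ending at K.
Cell I has only two open neighbours (D and J), so the path must pass straight through it: one of those is the cell it's entered from and the other is where it exits.
Route from H: left to F, up to B, left to A, 2× down (reaching I), 2× right (reaching K) — 7 moves in all.
Check: all 8 open cells covered.

H - F - B - A - D - I - J - K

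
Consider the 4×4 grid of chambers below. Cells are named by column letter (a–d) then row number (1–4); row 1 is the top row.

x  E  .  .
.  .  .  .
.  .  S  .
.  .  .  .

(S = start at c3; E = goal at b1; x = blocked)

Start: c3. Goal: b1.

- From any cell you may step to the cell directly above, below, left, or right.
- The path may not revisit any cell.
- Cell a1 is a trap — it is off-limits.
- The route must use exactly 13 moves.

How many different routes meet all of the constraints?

12

Need simple routes of exactly 13 moves from c3 to b1 (Manhattan distance 3, so 5 moves are spent on a detour and 5 undoing it).
Branch systematically from the start, pruning whenever the remaining move budget drops below the Manhattan distance to b1 or differs from it in parity. Grouping the completions by first move — via c2: 6; via b3: 3; via d3: 3 (no valid completion starts via c4) — and summing: 6 + 3 + 3 = 12.
That gives 12 routes.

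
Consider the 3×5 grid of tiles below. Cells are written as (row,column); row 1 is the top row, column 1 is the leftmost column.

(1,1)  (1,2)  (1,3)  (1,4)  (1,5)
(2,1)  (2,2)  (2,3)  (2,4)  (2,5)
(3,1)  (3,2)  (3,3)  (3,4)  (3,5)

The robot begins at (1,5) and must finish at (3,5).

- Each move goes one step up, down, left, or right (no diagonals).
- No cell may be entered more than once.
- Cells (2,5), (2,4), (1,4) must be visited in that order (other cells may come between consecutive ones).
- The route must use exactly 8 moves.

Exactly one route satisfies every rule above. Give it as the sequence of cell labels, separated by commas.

(1,5), (2,5), (2,4), (1,4), (1,3), (2,3), (3,3), (3,4), (3,5)

The waypoints must appear in the order (2,5), (2,4), (1,4), with no cell reused.
Route from (1,5): down to (2,5), left to (2,4), up to (1,4), left to (1,3), 2× down (reaching (3,3)), 2× right (reaching (3,5)) — 8 moves in all.
Check: order respected ((2,5) at step 1, (2,4) at step 2, (1,4) at step 3); 8 moves as required.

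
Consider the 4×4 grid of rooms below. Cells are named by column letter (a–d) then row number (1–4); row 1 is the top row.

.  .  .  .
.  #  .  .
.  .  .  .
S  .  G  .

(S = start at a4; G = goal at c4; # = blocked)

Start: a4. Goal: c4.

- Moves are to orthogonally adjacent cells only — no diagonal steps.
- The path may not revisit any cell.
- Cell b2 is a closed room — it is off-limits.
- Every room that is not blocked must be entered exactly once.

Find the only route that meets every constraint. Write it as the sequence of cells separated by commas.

a4, b4, b3, a3, a2, a1, b1, c1, d1, d2, c2, c3, d3, d4, c4

Need to visit all 15 open cells exactly once, starting at a4 and ending at c4.
Route from a4: right to b4, up to b3, left to a3, 2× up (reaching a1), 3× right (reaching d1), down to d2, left to c2, down to c3, right to d3, down to d4, left to c4 — 14 moves in all.
Check: all 15 open cells covered.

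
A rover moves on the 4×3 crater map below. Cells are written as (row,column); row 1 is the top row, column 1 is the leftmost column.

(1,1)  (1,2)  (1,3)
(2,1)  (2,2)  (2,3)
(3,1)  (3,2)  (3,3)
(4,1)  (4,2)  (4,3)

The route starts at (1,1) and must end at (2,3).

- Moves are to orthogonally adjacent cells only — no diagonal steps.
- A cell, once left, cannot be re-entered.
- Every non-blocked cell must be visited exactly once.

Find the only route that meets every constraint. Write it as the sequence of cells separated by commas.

(1,1), (2,1), (3,1), (4,1), (4,2), (4,3), (3,3), (3,2), (2,2), (1,2), (1,3), (2,3)

Need to visit all 12 open cells exactly once, starting at (1,1) and ending at (2,3).
Cell (4,1) has only two open neighbours ((3,1) and (4,2)), so the path must pass straight through it: one of those is the cell it's entered from and the other is where it exits.
Route from (1,1): 3× down (reaching (4,1)), 2× right (reaching (4,3)), up to (3,3), left to (3,2), 2× up (reaching (1,2)), right to (1,3), down to (2,3) — 11 moves in all.
Check: all 12 open cells covered.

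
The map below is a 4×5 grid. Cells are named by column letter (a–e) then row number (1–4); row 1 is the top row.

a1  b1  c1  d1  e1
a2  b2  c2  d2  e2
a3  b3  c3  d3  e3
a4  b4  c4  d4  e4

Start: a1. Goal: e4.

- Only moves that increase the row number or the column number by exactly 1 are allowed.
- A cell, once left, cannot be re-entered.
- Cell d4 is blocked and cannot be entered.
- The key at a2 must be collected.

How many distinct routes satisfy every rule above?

5

A right/down-only route from a1 to e4 makes exactly 3 down-moves and 4 right-moves in some order.
With no other constraints that would be C(7,3) = 35 routes.
Split at a2 and multiply the segment counts (each segment already excludes blocked cells): a1→a2: 1; a2→e4: 5; product = 5.
That gives 5 routes.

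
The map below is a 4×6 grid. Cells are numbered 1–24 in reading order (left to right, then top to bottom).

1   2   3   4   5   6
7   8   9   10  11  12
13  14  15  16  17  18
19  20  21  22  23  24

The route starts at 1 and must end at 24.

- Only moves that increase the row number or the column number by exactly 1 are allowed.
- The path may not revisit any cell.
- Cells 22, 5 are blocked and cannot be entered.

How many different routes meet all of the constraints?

32

A right/down-only route from 1 to 24 makes exactly 3 down-moves and 5 right-moves in some order.
With no other constraints that would be C(8,3) = 56 routes.
Subtract routes through each blocked cell (inclusion–exclusion for overlaps): − through 5: 4 − through 22: 20 → 32.
That gives 32 routes.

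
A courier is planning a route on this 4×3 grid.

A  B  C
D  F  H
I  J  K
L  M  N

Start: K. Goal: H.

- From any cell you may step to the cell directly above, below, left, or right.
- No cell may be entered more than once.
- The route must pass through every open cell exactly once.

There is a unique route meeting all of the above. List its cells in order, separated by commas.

K, N, M, L, I, J, F, D, A, B, C, H

Need to visit all 12 open cells exactly once, starting at K and ending at H.
Cell N has only two open neighbours (K and M), so the path must pass straight through it: one of those is the cell it's entered from and the other is where it exits.
Route from K: down 1 to N, left 2 to L, up 1 to I, right 1 to J, up 1 to F, left 1 to D, up 1 to A, right 2 to C, down 1 to H — 11 moves in all.
Check: all 12 open cells covered.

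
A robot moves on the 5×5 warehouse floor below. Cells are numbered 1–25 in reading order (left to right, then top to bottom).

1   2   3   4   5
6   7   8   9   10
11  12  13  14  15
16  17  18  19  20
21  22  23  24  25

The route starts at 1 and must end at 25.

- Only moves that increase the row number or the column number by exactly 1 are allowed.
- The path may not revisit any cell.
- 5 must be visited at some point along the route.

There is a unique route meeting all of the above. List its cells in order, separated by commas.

1, 2, 3, 4, 5, 10, 15, 20, 25

Moves only go right or down, so the column and row indices never decrease.
Route from 1: 4× right (reaching 5), 4× down (reaching 25) — 8 moves in all.
Check: all required cells visited.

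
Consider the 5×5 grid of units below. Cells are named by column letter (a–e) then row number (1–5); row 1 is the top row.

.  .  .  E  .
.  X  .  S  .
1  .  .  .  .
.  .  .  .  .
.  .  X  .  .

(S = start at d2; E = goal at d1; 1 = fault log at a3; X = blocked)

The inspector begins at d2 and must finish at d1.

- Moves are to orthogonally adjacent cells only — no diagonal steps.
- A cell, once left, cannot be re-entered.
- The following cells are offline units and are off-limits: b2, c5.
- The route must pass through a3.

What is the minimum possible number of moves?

Any route passes through a3 somewhere between d2 and d1. Summing Manhattan distances along the two legs (d2 → a3 → d1) gives a lower bound of 4 + 5 = 9 moves.
A route of 9 moves achieves this: d2 → d3 → c3 → b3 → a3 → a2 → a1 → b1 → c1 → d1.
Since 9 matches the lower bound, it is optimal.

9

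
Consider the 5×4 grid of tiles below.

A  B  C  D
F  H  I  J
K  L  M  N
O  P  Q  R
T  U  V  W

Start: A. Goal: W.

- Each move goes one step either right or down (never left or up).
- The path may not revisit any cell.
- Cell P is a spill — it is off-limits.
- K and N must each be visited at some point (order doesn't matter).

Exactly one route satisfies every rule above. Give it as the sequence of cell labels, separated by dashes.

Moves only go right or down, so the column and row indices never decrease.
Route from A: down 2 to K, right 3 to N, down 2 to W — 7 moves in all.
Check: all required cells visited.

A - F - K - L - M - N - R - W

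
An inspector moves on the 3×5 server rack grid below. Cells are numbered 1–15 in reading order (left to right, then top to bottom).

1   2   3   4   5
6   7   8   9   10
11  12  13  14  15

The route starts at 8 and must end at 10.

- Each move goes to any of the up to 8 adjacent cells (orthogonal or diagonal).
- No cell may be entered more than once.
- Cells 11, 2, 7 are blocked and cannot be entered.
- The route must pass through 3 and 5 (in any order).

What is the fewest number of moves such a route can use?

4

Any route passes through 3 and 5 in some order between 8 and 10. Summing Chebyshev distances along each leg and taking the cheapest ordering (8 → 3 → 5 → 10) gives a lower bound of 1 + 2 + 1 = 4 moves.
A route of 4 moves achieves this: 8 → 3 → 4 → 5 → 10.
Since 4 matches the lower bound, it is optimal.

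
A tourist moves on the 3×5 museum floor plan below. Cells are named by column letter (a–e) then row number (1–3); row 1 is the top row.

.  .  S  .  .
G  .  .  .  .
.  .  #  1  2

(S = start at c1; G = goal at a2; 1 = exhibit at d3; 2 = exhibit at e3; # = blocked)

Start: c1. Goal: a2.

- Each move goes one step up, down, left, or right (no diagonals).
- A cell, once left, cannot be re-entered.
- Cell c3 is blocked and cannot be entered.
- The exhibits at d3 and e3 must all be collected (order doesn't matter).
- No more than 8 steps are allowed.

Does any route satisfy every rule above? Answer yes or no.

no

Even ignoring the no-revisit rule, getting from c1 to a2, taking the cheapest ordering c1 → d3 → e3 → a2 needs at least 3 + 1 + 5 = 9 moves (Manhattan distance per leg), which exceeds the 8-move limit.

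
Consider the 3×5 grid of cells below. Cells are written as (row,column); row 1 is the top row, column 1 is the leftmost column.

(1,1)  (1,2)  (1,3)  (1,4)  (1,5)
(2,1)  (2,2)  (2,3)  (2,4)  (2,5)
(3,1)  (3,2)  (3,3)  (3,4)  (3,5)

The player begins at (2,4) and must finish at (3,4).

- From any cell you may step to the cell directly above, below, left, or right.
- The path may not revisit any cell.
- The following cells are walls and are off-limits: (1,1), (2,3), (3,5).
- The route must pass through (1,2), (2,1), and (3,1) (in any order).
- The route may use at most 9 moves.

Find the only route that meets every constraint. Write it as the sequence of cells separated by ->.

(2,4) -> (1,4) -> (1,3) -> (1,2) -> (2,2) -> (2,1) -> (3,1) -> (3,2) -> (3,3) -> (3,4)

The 9-move cap with required stops at (1,2), (2,1), (3,1) leaves no slack for detours.
Route from (2,4): up 1 to (1,4), left 2 to (1,2), down 1 to (2,2), left 1 to (2,1), down 1 to (3,1), right 3 to (3,4) — 9 moves in all.
Check: all required cells visited; 9 ≤ 9 moves.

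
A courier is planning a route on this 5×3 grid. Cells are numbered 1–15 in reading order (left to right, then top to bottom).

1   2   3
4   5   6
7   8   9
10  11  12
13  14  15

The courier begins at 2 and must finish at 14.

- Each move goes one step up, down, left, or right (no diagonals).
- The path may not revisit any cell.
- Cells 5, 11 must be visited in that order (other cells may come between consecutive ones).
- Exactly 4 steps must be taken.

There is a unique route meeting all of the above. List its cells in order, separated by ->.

2 -> 5 -> 8 -> 11 -> 14

The waypoints must appear in the order 5, 11, with no cell reused.
Route from 2: down 4 to 14 — 4 moves in all.
Check: order respected (5 at step 1, 11 at step 3); 4 moves as required.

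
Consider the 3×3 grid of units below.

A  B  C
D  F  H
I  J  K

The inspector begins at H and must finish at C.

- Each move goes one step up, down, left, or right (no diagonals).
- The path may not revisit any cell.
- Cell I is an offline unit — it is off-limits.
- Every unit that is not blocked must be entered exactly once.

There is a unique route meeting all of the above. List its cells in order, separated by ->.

Need to visit all 8 open cells exactly once, starting at H and ending at C.
Cell D has only two open neighbours (A and F), so the path must pass straight through it: one of those is the cell it's entered from and the other is where it exits.
Route from H: down to K, left to J, up to F, left to D, up to A, 2× right (reaching C) — 7 moves in all.
Check: all 8 open cells covered.

H -> K -> J -> F -> D -> A -> B -> C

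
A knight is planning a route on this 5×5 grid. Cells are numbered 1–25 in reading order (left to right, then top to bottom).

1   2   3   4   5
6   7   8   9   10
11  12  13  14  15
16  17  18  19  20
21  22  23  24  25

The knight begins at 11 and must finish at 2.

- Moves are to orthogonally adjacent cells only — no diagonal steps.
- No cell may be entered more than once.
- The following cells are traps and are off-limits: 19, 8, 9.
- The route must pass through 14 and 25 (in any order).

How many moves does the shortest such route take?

Any route passes through 14 and 25 in some order between 11 and 2. Summing Manhattan distances along each leg and taking the cheapest ordering (11 → 25 → 14 → 2) gives a lower bound of 6 + 3 + 4 = 13 moves.
A route of 13 moves achieves this: 11 → 16 → 21 → 22 → 23 → 24 → 25 → 20 → 15 → 14 → 13 → 12 → 7 → 2.
Since 13 matches the lower bound, it is optimal.

13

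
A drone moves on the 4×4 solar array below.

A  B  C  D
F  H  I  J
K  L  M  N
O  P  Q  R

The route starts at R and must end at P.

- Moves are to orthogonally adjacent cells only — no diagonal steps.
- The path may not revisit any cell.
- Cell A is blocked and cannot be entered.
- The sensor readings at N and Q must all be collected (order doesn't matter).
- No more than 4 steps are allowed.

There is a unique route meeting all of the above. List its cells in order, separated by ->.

R -> N -> M -> Q -> P

Any route must reach N and Q and still end at P within 4 moves, so the order of the required stops is forced.
Route from R: up 1 to N, left 1 to M, down 1 to Q, left 1 to P — 4 moves in all.
Check: all required cells visited; 4 ≤ 4 moves.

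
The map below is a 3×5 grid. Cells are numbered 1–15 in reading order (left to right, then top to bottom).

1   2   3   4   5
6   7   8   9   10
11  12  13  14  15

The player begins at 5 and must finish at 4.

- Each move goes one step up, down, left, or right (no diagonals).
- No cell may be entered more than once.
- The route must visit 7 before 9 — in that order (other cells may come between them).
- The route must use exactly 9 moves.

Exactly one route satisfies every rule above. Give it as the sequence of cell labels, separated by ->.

The waypoints must appear in the order 7, 9, with no cell reused.
Route from 5: 2× down (reaching 15), 3× left (reaching 12), up to 7, 2× right (reaching 9), up to 4 — 9 moves in all.
Check: order respected (7 at step 6, 9 at step 8); 9 moves as required.

5 -> 10 -> 15 -> 14 -> 13 -> 12 -> 7 -> 8 -> 9 -> 4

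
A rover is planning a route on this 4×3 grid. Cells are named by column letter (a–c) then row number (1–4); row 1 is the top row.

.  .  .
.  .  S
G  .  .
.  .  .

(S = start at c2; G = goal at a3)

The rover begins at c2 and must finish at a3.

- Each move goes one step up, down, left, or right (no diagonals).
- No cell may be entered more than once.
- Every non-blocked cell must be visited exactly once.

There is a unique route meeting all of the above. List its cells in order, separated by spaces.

c2 c1 b1 a1 a2 b2 b3 c3 c4 b4 a4 a3

Need to visit all 12 open cells exactly once, starting at c2 and ending at a3.
Cell c4 has only two open neighbours (c3 and b4), so the path must pass straight through it: one of those is the cell it's entered from and the other is where it exits.
Route from c2: up to c1, 2× left (reaching a1), down to a2, right to b2, down to b3, right to c3, down to c4, 2× left (reaching a4), up to a3 — 11 moves in all.
Check: all 12 open cells covered.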